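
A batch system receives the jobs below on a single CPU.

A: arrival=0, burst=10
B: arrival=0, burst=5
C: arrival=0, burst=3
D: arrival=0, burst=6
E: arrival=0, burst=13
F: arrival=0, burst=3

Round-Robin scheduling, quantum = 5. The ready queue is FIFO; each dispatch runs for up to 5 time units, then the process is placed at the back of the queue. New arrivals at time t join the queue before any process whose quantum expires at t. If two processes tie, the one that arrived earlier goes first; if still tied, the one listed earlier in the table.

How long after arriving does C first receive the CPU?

Timeline: | A 0-5 | B 5-10 | C 10-13 | D 13-18 | E 18-23 | F 23-26 | A 26-31 | D 31-32 | E 32-40 |
Completion: A=31  B=10  C=13  D=32  E=40  F=26
Turnaround (C−A): A=31  B=10  C=13  D=32  E=40  F=26
Response(C) = first start − arrival = 10 − 0 = 10

10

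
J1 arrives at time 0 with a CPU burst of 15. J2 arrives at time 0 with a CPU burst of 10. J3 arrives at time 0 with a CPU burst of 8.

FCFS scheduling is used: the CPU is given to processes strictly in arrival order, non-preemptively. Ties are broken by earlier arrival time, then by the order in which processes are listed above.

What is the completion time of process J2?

25

Timeline: | J1 0-15 | J2 15-25 | J3 25-33 |
Completion: J1=15  J2=25  J3=33
Turnaround (C−A): J1=15  J2=25  J3=33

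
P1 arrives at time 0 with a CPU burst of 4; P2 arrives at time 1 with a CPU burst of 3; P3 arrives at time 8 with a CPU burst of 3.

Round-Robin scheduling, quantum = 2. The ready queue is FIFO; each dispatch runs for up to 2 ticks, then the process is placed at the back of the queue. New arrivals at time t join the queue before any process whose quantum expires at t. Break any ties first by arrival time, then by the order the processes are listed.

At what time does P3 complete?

11

Gantt: | P1 0-2 | P2 2-4 | P1 4-6 | P2 6-7 | idle 7-8 | P3 8-11 |
Completion: P1=6  P2=7  P3=11
Turnaround (C−A): P1=6  P2=6  P3=3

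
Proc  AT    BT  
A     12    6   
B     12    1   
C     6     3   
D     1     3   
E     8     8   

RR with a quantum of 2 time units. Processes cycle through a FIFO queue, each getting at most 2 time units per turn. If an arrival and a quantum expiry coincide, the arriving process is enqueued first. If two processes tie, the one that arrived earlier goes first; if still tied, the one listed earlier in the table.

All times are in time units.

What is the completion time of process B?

Gantt: | idle 0-1 | D 1-4 | idle 4-6 | C 6-8 | E 8-10 | C 10-11 | E 11-13 | A 13-15 | B 15-16 | E 16-18 | A 18-20 | E 20-22 | A 22-24 |
Completion: A=24  B=16  C=11  D=4  E=22
Turnaround (C−A): A=12  B=4  C=5  D=3  E=14

16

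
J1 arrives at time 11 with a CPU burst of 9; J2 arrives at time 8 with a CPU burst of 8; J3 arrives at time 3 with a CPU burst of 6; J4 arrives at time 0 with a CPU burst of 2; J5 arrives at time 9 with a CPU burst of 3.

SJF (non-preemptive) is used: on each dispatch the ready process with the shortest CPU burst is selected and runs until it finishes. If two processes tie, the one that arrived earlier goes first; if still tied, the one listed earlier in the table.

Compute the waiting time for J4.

0

Schedule: | J4 0-2 | idle 2-3 | J3 3-9 | J5 9-12 | J2 12-20 | J1 20-29 |
Completion: J1=29  J2=20  J3=9  J4=2  J5=12
Waiting(J4) = turnaround − burst = 2 − 2 = 0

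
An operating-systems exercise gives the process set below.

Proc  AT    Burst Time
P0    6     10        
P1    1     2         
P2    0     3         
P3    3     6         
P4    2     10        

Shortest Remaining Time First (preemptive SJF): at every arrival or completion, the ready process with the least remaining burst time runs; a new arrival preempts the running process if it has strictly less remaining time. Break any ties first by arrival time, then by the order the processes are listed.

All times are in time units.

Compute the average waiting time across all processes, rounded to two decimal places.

Schedule: | P2 0-3 | P1 3-5 | P3 5-11 | P4 11-21 | P0 21-31 |
Completion: P0=31  P1=5  P2=3  P3=11  P4=21
Turnaround (C−A): P0=25  P1=4  P2=3  P3=8  P4=19
Waiting times: P0=15, P1=2, P2=0, P3=2, P4=9
Average waiting = (15+2+0+2+9) / 5 = 28/5 = 5.60

5.60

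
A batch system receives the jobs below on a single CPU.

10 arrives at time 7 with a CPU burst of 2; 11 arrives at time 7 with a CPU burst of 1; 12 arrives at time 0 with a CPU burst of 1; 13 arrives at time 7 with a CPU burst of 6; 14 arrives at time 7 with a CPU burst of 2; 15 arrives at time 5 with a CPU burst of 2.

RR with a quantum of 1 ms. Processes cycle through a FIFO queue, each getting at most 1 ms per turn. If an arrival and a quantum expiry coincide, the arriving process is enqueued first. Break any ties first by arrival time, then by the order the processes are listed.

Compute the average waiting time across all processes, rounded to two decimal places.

2.33

Timeline: | 12 0-1 | idle 1-5 | 15 5-7 | 10 7-8 | 11 8-9 | 13 9-10 | 14 10-11 | 10 11-12 | 13 12-13 | 14 13-14 | 13 14-18 |
Completion: 10=12  11=9  12=1  13=18  14=14  15=7
Turnaround (C−A): 10=5  11=2  12=1  13=11  14=7  15=2
Waiting times: 10=3, 11=1, 12=0, 13=5, 14=5, 15=0
Average waiting = (3+1+0+5+5+0) / 6 = 14/6 = 2.33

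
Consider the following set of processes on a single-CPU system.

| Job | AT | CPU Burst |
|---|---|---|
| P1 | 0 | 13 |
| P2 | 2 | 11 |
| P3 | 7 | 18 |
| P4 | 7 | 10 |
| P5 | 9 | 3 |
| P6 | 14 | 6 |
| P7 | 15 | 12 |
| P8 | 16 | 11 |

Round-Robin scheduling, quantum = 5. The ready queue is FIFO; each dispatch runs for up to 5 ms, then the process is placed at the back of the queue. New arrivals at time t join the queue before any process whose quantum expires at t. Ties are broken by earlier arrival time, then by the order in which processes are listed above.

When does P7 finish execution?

80

Gantt: | P1 0-5 | P2 5-10 | P1 10-15 | P3 15-20 | P4 20-25 | P5 25-28 | P2 28-33 | P6 33-38 | P7 38-43 | P1 43-46 | P8 46-51 | P3 51-56 | P4 56-61 | P2 61-62 | P6 62-63 | P7 63-68 | P8 68-73 | P3 73-78 | P7 78-80 | P8 80-81 | P3 81-84 |
Completion: P1=46  P2=62  P3=84  P4=61  P5=28  P6=63  P7=80  P8=81
Turnaround (C−A): P1=46  P2=60  P3=77  P4=54  P5=19  P6=49  P7=65  P8=65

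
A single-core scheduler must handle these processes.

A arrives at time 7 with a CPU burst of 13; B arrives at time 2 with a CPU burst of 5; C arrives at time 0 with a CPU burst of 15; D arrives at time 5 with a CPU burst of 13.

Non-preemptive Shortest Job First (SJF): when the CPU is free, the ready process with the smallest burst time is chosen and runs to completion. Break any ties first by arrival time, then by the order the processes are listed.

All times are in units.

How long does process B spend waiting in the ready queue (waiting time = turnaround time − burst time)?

13

Schedule: | C 0-15 | B 15-20 | D 20-33 | A 33-46 |
Completion: A=46  B=20  C=15  D=33
Waiting(B) = turnaround − burst = 18 − 5 = 13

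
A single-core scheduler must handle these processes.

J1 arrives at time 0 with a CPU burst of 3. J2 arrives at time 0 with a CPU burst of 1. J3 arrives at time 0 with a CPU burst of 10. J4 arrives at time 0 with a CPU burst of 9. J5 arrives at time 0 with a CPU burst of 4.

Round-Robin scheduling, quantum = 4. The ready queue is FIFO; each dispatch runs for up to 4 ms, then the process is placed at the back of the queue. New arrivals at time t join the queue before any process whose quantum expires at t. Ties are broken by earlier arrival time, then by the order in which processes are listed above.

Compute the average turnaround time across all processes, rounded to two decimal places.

Timeline: | J1 0-3 | J2 3-4 | J3 4-8 | J4 8-12 | J5 12-16 | J3 16-20 | J4 20-24 | J3 24-26 | J4 26-27 |
Completion: J1=3  J2=4  J3=26  J4=27  J5=16
Turnaround (C−A): J1=3  J2=4  J3=26  J4=27  J5=16
Turnaround times: J1=3, J2=4, J3=26, J4=27, J5=16
Average turnaround = (3+4+26+27+16) / 5 = 76/5 = 15.20

15.20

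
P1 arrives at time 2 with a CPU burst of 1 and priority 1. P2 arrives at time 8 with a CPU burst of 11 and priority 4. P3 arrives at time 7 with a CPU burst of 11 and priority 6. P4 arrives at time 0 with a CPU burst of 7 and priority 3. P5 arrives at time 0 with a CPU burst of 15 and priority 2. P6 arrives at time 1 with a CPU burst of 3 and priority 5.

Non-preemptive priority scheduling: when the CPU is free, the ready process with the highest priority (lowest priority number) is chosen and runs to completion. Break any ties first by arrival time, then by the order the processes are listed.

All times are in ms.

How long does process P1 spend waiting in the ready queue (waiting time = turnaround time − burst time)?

13

Timeline: | P5 0-15 | P1 15-16 | P4 16-23 | P2 23-34 | P6 34-37 | P3 37-48 |
Completion: P1=16  P2=34  P3=48  P4=23  P5=15  P6=37
Turnaround (C−A): P1=14  P2=26  P3=41  P4=23  P5=15  P6=36
Waiting(P1) = turnaround − burst = 14 − 1 = 13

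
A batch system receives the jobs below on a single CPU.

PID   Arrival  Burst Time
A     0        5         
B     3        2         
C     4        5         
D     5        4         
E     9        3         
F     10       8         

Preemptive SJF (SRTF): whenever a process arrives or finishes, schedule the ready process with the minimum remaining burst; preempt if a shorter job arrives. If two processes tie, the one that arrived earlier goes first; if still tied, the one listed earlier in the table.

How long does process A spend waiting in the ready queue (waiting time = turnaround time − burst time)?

Timeline: | A 0-5 | B 5-7 | D 7-11 | E 11-14 | C 14-19 | F 19-27 |
Completion: A=5  B=7  C=19  D=11  E=14  F=27
Waiting(A) = turnaround − burst = 5 − 5 = 0

0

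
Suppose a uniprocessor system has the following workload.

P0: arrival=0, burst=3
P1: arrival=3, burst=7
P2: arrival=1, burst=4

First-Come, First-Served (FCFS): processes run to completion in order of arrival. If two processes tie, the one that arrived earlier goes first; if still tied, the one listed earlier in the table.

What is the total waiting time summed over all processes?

6

Gantt: | P0 0-3 | P2 3-7 | P1 7-14 |
Completion: P0=3  P1=14  P2=7
Waiting = turnaround − burst: P0=0, P1=4, P2=2
Total waiting = 0 + 4 + 2 = 6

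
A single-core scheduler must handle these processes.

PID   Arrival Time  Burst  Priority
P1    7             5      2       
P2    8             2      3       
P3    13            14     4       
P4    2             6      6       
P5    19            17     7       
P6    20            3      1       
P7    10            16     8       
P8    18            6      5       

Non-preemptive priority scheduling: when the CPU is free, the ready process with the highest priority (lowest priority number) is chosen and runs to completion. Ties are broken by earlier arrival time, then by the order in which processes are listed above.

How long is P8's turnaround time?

Gantt: | idle 0-2 | P4 2-8 | P1 8-13 | P2 13-15 | P3 15-29 | P6 29-32 | P8 32-38 | P5 38-55 | P7 55-71 |
Completion: P1=13  P2=15  P3=29  P4=8  P5=55  P6=32  P7=71  P8=38
Turnaround (C−A): P1=6  P2=7  P3=16  P4=6  P5=36  P6=12  P7=61  P8=20
Turnaround(P8) = completion − arrival = 38 − 18 = 20

20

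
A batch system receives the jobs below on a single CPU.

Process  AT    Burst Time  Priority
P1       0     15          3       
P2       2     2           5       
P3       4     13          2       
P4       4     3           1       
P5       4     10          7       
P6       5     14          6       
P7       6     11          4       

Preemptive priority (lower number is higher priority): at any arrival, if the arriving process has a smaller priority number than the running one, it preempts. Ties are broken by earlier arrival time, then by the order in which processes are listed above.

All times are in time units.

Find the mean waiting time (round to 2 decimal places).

25.29

Timeline: | P1 0-4 | P4 4-7 | P3 7-20 | P1 20-31 | P7 31-42 | P2 42-44 | P6 44-58 | P5 58-68 |
Completion: P1=31  P2=44  P3=20  P4=7  P5=68  P6=58  P7=42
Waiting times: P1=16, P2=40, P3=3, P4=0, P5=54, P6=39, P7=25
Average waiting = (16+40+3+0+54+39+25) / 7 = 177/7 = 25.29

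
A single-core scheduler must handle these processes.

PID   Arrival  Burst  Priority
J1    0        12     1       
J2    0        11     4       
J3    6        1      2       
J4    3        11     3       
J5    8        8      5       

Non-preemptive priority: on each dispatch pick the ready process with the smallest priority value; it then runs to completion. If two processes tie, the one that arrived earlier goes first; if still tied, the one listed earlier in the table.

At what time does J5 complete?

43

Schedule: | J1 0-12 | J3 12-13 | J4 13-24 | J2 24-35 | J5 35-43 |
Completion: J1=12  J2=35  J3=13  J4=24  J5=43
Turnaround (C−A): J1=12  J2=35  J3=7  J4=21  J5=35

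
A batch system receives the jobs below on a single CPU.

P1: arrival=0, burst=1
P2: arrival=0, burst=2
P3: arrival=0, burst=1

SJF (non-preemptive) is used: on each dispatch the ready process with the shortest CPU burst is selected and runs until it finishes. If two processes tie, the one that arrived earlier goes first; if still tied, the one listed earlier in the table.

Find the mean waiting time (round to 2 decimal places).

Gantt: | P1 0-1 | P3 1-2 | P2 2-4 |
Completion: P1=1  P2=4  P3=2
Waiting times: P1=0, P2=2, P3=1
Average waiting = (0+2+1) / 3 = 3/3 = 1.00

1.00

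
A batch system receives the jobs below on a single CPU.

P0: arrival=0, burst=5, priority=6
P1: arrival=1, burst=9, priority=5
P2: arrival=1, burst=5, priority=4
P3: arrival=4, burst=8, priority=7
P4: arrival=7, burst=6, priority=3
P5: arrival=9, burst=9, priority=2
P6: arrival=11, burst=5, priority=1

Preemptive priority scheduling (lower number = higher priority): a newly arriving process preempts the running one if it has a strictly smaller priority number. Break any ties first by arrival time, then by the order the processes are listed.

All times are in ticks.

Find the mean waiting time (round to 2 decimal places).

16.14

Gantt: | P0 0-1 | P2 1-6 | P1 6-7 | P4 7-9 | P5 9-11 | P6 11-16 | P5 16-23 | P4 23-27 | P1 27-35 | P0 35-39 | P3 39-47 |
Completion: P0=39  P1=35  P2=6  P3=47  P4=27  P5=23  P6=16
Waiting times: P0=34, P1=25, P2=0, P3=35, P4=14, P5=5, P6=0
Average waiting = (34+25+0+35+14+5+0) / 7 = 113/7 = 16.14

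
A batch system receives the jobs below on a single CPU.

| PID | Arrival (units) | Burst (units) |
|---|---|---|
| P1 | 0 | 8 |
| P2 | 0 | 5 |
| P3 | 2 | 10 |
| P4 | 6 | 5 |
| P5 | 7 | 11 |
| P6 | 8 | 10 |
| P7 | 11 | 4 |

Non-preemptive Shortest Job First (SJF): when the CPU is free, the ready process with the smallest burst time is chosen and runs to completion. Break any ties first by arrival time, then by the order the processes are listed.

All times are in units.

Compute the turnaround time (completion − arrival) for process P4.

Schedule: | P2 0-5 | P1 5-13 | P7 13-17 | P4 17-22 | P3 22-32 | P6 32-42 | P5 42-53 |
Completion: P1=13  P2=5  P3=32  P4=22  P5=53  P6=42  P7=17
Turnaround(P4) = completion − arrival = 22 − 6 = 16

16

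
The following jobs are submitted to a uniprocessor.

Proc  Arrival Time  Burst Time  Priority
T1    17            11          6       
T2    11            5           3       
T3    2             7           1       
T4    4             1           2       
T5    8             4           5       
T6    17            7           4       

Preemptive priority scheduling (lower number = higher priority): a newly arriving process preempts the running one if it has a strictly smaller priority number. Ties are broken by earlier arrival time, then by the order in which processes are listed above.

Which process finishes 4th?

Timeline: | idle 0-2 | T3 2-9 | T4 9-10 | T5 10-11 | T2 11-16 | T5 16-17 | T6 17-24 | T5 24-26 | T1 26-37 |
Completion: T1=37  T2=16  T3=9  T4=10  T5=26  T6=24
Turnaround (C−A): T1=20  T2=5  T3=7  T4=6  T5=18  T6=7
Finish order: T3 → T4 → T2 → T6 → T5 → T1

T6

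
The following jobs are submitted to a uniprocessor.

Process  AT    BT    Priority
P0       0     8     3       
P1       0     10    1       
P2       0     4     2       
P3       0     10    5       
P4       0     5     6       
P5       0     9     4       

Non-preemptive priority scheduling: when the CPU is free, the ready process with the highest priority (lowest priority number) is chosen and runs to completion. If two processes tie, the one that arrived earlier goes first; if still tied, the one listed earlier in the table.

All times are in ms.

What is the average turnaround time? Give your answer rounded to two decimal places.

Schedule: | P1 0-10 | P2 10-14 | P0 14-22 | P5 22-31 | P3 31-41 | P4 41-46 |
Completion: P0=22  P1=10  P2=14  P3=41  P4=46  P5=31
Turnaround times: P0=22, P1=10, P2=14, P3=41, P4=46, P5=31
Average turnaround = (22+10+14+41+46+31) / 6 = 164/6 = 27.33

27.33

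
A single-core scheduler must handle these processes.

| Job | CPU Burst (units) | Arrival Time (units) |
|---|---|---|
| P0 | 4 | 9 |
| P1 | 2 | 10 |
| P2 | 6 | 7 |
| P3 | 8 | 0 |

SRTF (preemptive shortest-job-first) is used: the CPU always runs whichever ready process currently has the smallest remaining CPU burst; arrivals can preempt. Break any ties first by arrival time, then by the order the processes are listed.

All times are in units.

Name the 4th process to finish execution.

P2

Gantt: | P3 0-8 | P2 8-9 | P0 9-10 | P1 10-12 | P0 12-15 | P2 15-20 |
Completion: P0=15  P1=12  P2=20  P3=8
Finish order: P3 → P1 → P0 → P2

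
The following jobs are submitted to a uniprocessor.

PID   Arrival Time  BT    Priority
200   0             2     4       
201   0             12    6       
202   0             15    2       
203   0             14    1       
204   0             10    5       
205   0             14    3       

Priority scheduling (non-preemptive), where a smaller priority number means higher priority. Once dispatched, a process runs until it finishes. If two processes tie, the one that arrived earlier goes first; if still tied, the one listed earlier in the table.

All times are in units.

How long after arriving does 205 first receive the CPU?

29

Timeline: | 203 0-14 | 202 14-29 | 205 29-43 | 200 43-45 | 204 45-55 | 201 55-67 |
Completion: 200=45  201=67  202=29  203=14  204=55  205=43
Turnaround (C−A): 200=45  201=67  202=29  203=14  204=55  205=43
Response(205) = first start − arrival = 29 − 0 = 29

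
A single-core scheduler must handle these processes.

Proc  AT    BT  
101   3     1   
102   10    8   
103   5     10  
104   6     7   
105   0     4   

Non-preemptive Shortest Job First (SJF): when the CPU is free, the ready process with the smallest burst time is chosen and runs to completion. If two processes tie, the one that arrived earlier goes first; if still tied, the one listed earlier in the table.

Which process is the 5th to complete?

Gantt: | 105 0-4 | 101 4-5 | 103 5-15 | 104 15-22 | 102 22-30 |
Completion: 101=5  102=30  103=15  104=22  105=4
Finish order: 105 → 101 → 103 → 104 → 102

102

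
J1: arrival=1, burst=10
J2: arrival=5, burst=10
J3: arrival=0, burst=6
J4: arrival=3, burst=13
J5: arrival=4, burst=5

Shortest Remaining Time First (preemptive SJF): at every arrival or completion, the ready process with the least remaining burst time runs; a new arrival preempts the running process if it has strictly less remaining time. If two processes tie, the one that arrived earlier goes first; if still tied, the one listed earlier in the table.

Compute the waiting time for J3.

0

Timeline: | J3 0-6 | J5 6-11 | J1 11-21 | J2 21-31 | J4 31-44 |
Completion: J1=21  J2=31  J3=6  J4=44  J5=11
Turnaround (C−A): J1=20  J2=26  J3=6  J4=41  J5=7
Waiting(J3) = turnaround − burst = 6 − 6 = 0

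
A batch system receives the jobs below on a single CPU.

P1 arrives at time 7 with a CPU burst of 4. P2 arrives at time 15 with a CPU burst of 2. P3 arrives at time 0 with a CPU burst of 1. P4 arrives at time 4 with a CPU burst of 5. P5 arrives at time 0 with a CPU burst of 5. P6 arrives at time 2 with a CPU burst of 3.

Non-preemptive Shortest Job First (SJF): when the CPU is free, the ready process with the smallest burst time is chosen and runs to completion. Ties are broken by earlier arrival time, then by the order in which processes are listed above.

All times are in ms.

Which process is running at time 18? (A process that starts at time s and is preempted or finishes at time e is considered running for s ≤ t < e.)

Gantt: | P3 0-1 | P5 1-6 | P6 6-9 | P1 9-13 | P4 13-18 | P2 18-20 |
Completion: P1=13  P2=20  P3=1  P4=18  P5=6  P6=9
Turnaround (C−A): P1=6  P2=5  P3=1  P4=14  P5=6  P6=7

P2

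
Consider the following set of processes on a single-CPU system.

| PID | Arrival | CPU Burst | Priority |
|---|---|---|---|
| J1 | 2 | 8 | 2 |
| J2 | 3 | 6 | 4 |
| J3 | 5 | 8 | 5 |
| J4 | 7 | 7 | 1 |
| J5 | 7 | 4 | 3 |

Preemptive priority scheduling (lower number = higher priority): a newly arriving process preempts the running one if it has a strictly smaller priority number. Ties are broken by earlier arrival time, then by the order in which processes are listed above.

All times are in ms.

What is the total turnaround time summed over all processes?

Gantt: | idle 0-2 | J1 2-7 | J4 7-14 | J1 14-17 | J5 17-21 | J2 21-27 | J3 27-35 |
Completion: J1=17  J2=27  J3=35  J4=14  J5=21
Turnaround (C−A): J1=15  J2=24  J3=30  J4=7  J5=14
Turnaround = completion − arrival: J1=15, J2=24, J3=30, J4=7, J5=14
Total turnaround = 15 + 24 + 30 + 7 + 14 = 90

90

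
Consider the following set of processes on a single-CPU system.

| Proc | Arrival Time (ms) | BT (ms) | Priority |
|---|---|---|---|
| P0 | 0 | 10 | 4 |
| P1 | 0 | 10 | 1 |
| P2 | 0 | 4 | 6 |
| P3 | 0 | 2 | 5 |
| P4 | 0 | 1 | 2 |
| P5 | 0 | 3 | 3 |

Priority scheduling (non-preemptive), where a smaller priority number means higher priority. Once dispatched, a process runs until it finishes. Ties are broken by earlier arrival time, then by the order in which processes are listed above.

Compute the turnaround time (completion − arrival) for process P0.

Schedule: | P1 0-10 | P4 10-11 | P5 11-14 | P0 14-24 | P3 24-26 | P2 26-30 |
Completion: P0=24  P1=10  P2=30  P3=26  P4=11  P5=14
Turnaround (C−A): P0=24  P1=10  P2=30  P3=26  P4=11  P5=14
Turnaround(P0) = completion − arrival = 24 − 0 = 24

24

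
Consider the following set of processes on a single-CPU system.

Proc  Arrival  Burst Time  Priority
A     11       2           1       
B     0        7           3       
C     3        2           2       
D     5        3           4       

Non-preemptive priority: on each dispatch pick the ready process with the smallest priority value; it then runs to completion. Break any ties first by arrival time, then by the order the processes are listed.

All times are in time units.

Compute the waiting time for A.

Schedule: | B 0-7 | C 7-9 | D 9-12 | A 12-14 |
Completion: A=14  B=7  C=9  D=12
Turnaround (C−A): A=3  B=7  C=6  D=7
Waiting(A) = turnaround − burst = 3 − 2 = 1

1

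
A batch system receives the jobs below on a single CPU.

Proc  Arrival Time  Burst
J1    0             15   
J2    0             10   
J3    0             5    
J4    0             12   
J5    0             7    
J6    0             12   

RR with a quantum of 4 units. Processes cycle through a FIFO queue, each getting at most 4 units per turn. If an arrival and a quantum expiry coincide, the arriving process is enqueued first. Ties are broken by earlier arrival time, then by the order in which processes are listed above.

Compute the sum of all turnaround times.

296

Schedule: | J1 0-4 | J2 4-8 | J3 8-12 | J4 12-16 | J5 16-20 | J6 20-24 | J1 24-28 | J2 28-32 | J3 32-33 | J4 33-37 | J5 37-40 | J6 40-44 | J1 44-48 | J2 48-50 | J4 50-54 | J6 54-58 | J1 58-61 |
Completion: J1=61  J2=50  J3=33  J4=54  J5=40  J6=58
Turnaround (C−A): J1=61  J2=50  J3=33  J4=54  J5=40  J6=58
Turnaround = completion − arrival: J1=61, J2=50, J3=33, J4=54, J5=40, J6=58
Total turnaround = 61 + 50 + 33 + 54 + 40 + 58 = 296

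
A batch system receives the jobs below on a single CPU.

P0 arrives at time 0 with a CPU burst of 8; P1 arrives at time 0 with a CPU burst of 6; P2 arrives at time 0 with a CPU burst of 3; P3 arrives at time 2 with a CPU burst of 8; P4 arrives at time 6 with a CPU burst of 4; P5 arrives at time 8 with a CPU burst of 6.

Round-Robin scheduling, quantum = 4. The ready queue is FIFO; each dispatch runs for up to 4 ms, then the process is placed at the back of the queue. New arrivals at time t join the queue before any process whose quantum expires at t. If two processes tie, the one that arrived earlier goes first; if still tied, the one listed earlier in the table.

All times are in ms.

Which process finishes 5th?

Gantt: | P0 0-4 | P1 4-8 | P2 8-11 | P3 11-15 | P0 15-19 | P4 19-23 | P5 23-27 | P1 27-29 | P3 29-33 | P5 33-35 |
Completion: P0=19  P1=29  P2=11  P3=33  P4=23  P5=35
Turnaround (C−A): P0=19  P1=29  P2=11  P3=31  P4=17  P5=27
Finish order: P2 → P0 → P4 → P1 → P3 → P5

P3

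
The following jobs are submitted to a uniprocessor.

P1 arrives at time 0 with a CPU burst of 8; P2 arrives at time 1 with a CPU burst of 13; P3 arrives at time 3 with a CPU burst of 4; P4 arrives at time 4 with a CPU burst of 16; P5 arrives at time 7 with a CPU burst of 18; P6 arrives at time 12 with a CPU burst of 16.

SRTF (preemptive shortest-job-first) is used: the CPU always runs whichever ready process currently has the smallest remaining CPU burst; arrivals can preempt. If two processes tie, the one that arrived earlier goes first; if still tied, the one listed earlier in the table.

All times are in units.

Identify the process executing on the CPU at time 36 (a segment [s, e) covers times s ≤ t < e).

Timeline: | P1 0-3 | P3 3-7 | P1 7-12 | P2 12-25 | P4 25-41 | P6 41-57 | P5 57-75 |
Completion: P1=12  P2=25  P3=7  P4=41  P5=75  P6=57
Turnaround (C−A): P1=12  P2=24  P3=4  P4=37  P5=68  P6=45

P4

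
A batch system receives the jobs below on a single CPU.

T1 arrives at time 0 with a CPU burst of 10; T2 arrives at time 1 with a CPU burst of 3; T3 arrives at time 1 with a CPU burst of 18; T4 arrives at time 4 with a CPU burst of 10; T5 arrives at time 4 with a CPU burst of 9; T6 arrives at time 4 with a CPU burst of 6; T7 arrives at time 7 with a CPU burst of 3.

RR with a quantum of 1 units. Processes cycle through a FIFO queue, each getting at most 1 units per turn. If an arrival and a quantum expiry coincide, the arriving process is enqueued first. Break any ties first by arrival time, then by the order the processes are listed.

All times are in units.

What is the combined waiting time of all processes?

Schedule: | T1 0-1 | T2 1-2 | T3 2-3 | T1 3-4 | T2 4-5 | T3 5-6 | T4 6-7 | T5 7-8 | T6 8-9 | T1 9-10 | T2 10-11 | T3 11-12 | T7 12-13 | T4 13-14 | T5 14-15 | T6 15-16 | T1 16-17 | T3 17-18 | T7 18-19 | T4 19-20 | T5 20-21 | T6 21-22 | T1 22-23 | T3 23-24 | T7 24-25 | T4 25-26 | T5 26-27 | T6 27-28 | T1 28-29 | T3 29-30 | T4 30-31 | T5 31-32 | T6 32-33 | T1 33-34 | T3 34-35 | T4 35-36 | T5 36-37 | T6 37-38 | T1 38-39 | T3 39-40 | T4 40-41 | T5 41-42 | T1 42-43 | T3 43-44 | T4 44-45 | T5 45-46 | T1 46-47 | T3 47-48 | T4 48-49 | T5 49-50 | T3 50-51 | T4 51-52 | T3 52-59 |
Completion: T1=47  T2=11  T3=59  T4=52  T5=50  T6=38  T7=25
Turnaround (C−A): T1=47  T2=10  T3=58  T4=48  T5=46  T6=34  T7=18
Waiting = turnaround − burst: T1=37, T2=7, T3=40, T4=38, T5=37, T6=28, T7=15
Total waiting = 37 + 7 + 40 + 38 + 37 + 28 + 15 = 202

202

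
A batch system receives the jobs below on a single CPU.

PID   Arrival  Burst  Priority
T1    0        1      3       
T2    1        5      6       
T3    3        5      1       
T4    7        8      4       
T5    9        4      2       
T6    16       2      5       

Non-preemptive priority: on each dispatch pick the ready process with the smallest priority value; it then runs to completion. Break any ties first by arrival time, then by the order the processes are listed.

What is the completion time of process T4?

Gantt: | T1 0-1 | T2 1-6 | T3 6-11 | T5 11-15 | T4 15-23 | T6 23-25 |
Completion: T1=1  T2=6  T3=11  T4=23  T5=15  T6=25

23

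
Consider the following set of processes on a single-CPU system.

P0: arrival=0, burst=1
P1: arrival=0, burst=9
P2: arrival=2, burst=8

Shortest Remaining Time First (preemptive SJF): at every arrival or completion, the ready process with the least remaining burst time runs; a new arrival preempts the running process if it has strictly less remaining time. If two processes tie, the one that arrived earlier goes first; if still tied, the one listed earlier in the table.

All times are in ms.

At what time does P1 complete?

10

Schedule: | P0 0-1 | P1 1-10 | P2 10-18 |
Completion: P0=1  P1=10  P2=18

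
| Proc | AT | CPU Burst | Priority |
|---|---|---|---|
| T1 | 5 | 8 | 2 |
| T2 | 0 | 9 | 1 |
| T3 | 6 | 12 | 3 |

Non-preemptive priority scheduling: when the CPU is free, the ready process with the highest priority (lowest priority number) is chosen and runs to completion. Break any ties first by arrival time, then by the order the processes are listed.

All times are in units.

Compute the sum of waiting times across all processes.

Schedule: | T2 0-9 | T1 9-17 | T3 17-29 |
Completion: T1=17  T2=9  T3=29
Turnaround (C−A): T1=12  T2=9  T3=23
Waiting = turnaround − burst: T1=4, T2=0, T3=11
Total waiting = 4 + 0 + 11 = 15

15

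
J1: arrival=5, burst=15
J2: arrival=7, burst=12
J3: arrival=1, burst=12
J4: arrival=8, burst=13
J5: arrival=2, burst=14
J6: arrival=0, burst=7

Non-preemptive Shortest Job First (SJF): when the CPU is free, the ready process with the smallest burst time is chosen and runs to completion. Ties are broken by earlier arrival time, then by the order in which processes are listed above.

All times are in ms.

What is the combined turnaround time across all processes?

209

Timeline: | J6 0-7 | J3 7-19 | J2 19-31 | J4 31-44 | J5 44-58 | J1 58-73 |
Completion: J1=73  J2=31  J3=19  J4=44  J5=58  J6=7
Turnaround = completion − arrival: J1=68, J2=24, J3=18, J4=36, J5=56, J6=7
Total turnaround = 68 + 24 + 18 + 36 + 56 + 7 = 209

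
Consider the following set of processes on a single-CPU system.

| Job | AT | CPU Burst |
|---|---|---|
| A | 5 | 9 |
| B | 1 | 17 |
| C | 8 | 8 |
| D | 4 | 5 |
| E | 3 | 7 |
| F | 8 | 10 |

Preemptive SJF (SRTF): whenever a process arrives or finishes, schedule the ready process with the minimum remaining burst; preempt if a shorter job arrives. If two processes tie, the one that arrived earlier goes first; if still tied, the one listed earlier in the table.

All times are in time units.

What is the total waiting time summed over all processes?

93

Timeline: | idle 0-1 | B 1-3 | E 3-4 | D 4-9 | E 9-15 | C 15-23 | A 23-32 | F 32-42 | B 42-57 |
Completion: A=32  B=57  C=23  D=9  E=15  F=42
Waiting = turnaround − burst: A=18, B=39, C=7, D=0, E=5, F=24
Total waiting = 18 + 39 + 7 + 0 + 5 + 24 = 93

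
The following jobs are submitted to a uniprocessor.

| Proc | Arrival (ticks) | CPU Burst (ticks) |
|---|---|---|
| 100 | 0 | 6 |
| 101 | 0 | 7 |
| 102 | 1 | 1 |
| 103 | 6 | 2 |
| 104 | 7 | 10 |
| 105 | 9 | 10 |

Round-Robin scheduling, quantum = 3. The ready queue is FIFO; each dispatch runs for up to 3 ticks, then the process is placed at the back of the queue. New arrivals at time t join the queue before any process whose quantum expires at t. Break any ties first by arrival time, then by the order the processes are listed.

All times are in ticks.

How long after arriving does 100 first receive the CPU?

Gantt: | 100 0-3 | 101 3-6 | 102 6-7 | 100 7-10 | 103 10-12 | 101 12-15 | 104 15-18 | 105 18-21 | 101 21-22 | 104 22-25 | 105 25-28 | 104 28-31 | 105 31-34 | 104 34-35 | 105 35-36 |
Completion: 100=10  101=22  102=7  103=12  104=35  105=36
Response(100) = first start − arrival = 0 − 0 = 0

0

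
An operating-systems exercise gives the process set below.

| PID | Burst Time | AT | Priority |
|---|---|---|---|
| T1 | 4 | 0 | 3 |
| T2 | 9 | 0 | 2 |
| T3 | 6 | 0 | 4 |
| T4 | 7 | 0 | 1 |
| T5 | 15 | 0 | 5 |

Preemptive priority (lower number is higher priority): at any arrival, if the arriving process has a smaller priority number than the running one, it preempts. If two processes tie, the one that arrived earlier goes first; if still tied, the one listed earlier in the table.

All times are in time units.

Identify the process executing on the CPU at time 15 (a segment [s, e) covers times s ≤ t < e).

Timeline: | T4 0-7 | T2 7-16 | T1 16-20 | T3 20-26 | T5 26-41 |
Completion: T1=20  T2=16  T3=26  T4=7  T5=41

T2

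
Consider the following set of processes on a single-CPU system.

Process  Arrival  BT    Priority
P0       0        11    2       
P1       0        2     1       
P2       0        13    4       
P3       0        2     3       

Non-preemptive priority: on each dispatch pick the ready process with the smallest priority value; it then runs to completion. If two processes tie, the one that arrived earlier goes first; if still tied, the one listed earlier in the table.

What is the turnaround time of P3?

15

Gantt: | P1 0-2 | P0 2-13 | P3 13-15 | P2 15-28 |
Completion: P0=13  P1=2  P2=28  P3=15
Turnaround(P3) = completion − arrival = 15 − 0 = 15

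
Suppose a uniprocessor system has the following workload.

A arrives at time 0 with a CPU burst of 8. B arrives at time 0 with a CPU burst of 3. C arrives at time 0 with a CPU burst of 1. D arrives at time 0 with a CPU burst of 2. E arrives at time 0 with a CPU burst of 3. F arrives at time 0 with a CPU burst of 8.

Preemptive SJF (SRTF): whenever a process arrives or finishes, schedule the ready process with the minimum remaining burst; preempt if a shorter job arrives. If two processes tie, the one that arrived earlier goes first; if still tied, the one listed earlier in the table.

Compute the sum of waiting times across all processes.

Timeline: | C 0-1 | D 1-3 | B 3-6 | E 6-9 | A 9-17 | F 17-25 |
Completion: A=17  B=6  C=1  D=3  E=9  F=25
Turnaround (C−A): A=17  B=6  C=1  D=3  E=9  F=25
Waiting = turnaround − burst: A=9, B=3, C=0, D=1, E=6, F=17
Total waiting = 9 + 3 + 0 + 1 + 6 + 17 = 36

36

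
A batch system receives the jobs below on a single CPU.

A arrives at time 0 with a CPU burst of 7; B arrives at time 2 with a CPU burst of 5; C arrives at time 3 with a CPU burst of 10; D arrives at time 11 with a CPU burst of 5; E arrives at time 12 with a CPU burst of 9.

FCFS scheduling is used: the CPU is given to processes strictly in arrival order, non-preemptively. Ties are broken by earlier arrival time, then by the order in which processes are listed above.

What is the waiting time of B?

5

Timeline: | A 0-7 | B 7-12 | C 12-22 | D 22-27 | E 27-36 |
Completion: A=7  B=12  C=22  D=27  E=36
Turnaround (C−A): A=7  B=10  C=19  D=16  E=24
Waiting(B) = turnaround − burst = 10 − 5 = 5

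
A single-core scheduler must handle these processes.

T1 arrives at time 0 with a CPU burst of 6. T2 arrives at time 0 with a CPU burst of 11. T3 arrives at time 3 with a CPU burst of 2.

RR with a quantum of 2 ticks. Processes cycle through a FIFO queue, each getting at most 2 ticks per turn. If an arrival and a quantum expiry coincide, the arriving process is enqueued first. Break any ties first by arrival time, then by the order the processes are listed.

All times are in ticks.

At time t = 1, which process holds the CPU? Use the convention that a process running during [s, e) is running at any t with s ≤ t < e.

Gantt: | T1 0-2 | T2 2-4 | T1 4-6 | T3 6-8 | T2 8-10 | T1 10-12 | T2 12-19 |
Completion: T1=12  T2=19  T3=8

T1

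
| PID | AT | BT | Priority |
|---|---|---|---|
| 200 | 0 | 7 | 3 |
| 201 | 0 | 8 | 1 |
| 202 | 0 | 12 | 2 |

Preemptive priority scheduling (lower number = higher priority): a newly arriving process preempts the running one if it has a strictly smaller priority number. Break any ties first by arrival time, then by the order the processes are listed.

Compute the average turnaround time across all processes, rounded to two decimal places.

Gantt: | 201 0-8 | 202 8-20 | 200 20-27 |
Completion: 200=27  201=8  202=20
Turnaround (C−A): 200=27  201=8  202=20
Turnaround times: 200=27, 201=8, 202=20
Average turnaround = (27+8+20) / 3 = 55/3 = 18.33

18.33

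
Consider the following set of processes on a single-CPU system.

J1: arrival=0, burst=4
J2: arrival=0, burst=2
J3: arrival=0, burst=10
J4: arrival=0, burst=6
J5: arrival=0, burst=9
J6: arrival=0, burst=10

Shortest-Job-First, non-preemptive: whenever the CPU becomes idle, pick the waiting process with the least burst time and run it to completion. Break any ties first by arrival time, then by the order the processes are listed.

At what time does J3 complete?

Timeline: | J2 0-2 | J1 2-6 | J4 6-12 | J5 12-21 | J3 21-31 | J6 31-41 |
Completion: J1=6  J2=2  J3=31  J4=12  J5=21  J6=41
Turnaround (C−A): J1=6  J2=2  J3=31  J4=12  J5=21  J6=41

31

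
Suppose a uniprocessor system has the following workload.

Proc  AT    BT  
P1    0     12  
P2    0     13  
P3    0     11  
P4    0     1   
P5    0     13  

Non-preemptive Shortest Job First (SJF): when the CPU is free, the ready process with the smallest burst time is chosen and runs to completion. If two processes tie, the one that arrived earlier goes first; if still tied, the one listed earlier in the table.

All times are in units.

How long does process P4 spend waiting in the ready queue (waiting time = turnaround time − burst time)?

0

Timeline: | P4 0-1 | P3 1-12 | P1 12-24 | P2 24-37 | P5 37-50 |
Completion: P1=24  P2=37  P3=12  P4=1  P5=50
Waiting(P4) = turnaround − burst = 1 − 1 = 0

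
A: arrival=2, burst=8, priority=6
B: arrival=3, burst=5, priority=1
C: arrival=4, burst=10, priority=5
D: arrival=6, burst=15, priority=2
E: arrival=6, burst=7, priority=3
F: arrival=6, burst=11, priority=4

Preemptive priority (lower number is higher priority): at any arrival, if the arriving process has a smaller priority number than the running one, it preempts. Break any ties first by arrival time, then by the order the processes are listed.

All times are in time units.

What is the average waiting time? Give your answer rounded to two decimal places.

Gantt: | idle 0-2 | A 2-3 | B 3-8 | D 8-23 | E 23-30 | F 30-41 | C 41-51 | A 51-58 |
Completion: A=58  B=8  C=51  D=23  E=30  F=41
Turnaround (C−A): A=56  B=5  C=47  D=17  E=24  F=35
Waiting times: A=48, B=0, C=37, D=2, E=17, F=24
Average waiting = (48+0+37+2+17+24) / 6 = 128/6 = 21.33

21.33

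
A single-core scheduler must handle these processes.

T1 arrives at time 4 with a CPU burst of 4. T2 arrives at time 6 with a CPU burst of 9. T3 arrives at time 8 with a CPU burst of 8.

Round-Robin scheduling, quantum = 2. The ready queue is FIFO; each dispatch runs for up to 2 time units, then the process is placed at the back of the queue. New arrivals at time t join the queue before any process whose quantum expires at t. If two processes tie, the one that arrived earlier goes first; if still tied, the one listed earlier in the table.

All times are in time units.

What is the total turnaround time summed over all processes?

Schedule: | idle 0-4 | T1 4-6 | T2 6-8 | T1 8-10 | T3 10-12 | T2 12-14 | T3 14-16 | T2 16-18 | T3 18-20 | T2 20-22 | T3 22-24 | T2 24-25 |
Completion: T1=10  T2=25  T3=24
Turnaround (C−A): T1=6  T2=19  T3=16
Turnaround = completion − arrival: T1=6, T2=19, T3=16
Total turnaround = 6 + 19 + 16 = 41

41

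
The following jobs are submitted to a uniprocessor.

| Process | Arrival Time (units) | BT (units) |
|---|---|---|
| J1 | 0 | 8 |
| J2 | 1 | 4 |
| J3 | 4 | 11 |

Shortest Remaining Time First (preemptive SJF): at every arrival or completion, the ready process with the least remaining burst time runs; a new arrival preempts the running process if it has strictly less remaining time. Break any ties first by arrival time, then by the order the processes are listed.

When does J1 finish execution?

Schedule: | J1 0-1 | J2 1-5 | J1 5-12 | J3 12-23 |
Completion: J1=12  J2=5  J3=23
Turnaround (C−A): J1=12  J2=4  J3=19

12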